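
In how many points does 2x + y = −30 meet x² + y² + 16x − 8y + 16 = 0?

Centre (−8, 4), r² = 64. Distance² from centre to line = (18)²/5 = 324/5.
Since d² > r², the line lies outside the circle.

0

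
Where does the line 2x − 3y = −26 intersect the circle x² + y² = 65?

Substitute y = (26 + 2x)/3:
13x² + 104x + 91 = 0  ⟹  x² + 8x + 7 = 0
x = −1 or x = −7, giving (−1, 8) and (−7, 4).

(−7, 4) and (−1, 8)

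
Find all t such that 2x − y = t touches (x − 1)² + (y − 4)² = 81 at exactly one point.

Tangency holds when the distance from the centre (1, 4) to the line equals the radius 9:
|2·1 − 1·4 − t| / √5 = 9
|t − (−2)| = 9√5.

t = −2 ± 9√5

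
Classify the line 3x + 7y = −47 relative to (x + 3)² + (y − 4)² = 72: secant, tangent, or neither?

neither

d² = (3·(−3) + 7·4 − (−47))²/58 = 2178/29; r² = 72.
Since d² > r², the line lies outside the circle.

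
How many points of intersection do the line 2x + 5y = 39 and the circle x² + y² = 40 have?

0

d² = (2·0 + 5·0 − (39))²/29 = 1521/29; r² = 40.
Since d² > r², the line lies outside the circle.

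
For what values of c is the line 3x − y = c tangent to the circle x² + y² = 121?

c = ±11√10

The line touches the circle iff its distance from (0, 0) is 11:
|3·0 − 1·0 − c| / √10 = 11
|c| = 11√10.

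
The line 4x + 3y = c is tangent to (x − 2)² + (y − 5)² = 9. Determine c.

For a tangent, require d(centre, line) = r = 3.
|4·2 + 3·5 − c| / √25 = 3
|c − (23)| = 3·5, so c = 38 or c = 8.

c = 8 or c = 38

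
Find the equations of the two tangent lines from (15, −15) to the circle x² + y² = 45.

2x + y = 15 and x + 2y = −15

Write the tangent as mx − y + (−15 − m·(15)) = 0 and set its distance from the centre to 3√5:
(−15m − (15))² = 45(m² + 1)
2m² + 5m + 2 = 0, so m = −2 or m = −1/2.
Through (15, −15) these give 2x + y = 15 and x + 2y = −15.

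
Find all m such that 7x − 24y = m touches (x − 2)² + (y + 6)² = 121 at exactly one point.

Tangency holds when the distance from the centre (2, −6) to the line equals the radius 11:
|7·2 − 24·(−6) − m| / √625 = 11
|m − (158)| = 11·25, so m = 433 or m = −117.

m = −117 or m = 433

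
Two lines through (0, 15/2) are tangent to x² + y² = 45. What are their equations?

x + 2y = 15 and x − 2y = −15

A line y − (15/2) = m(x − (0)) is tangent when its distance from (0, 0) is 3√5:
[m·(0) − (−15/2)]² = 45(m² + 1)
4m² − 1 = 0, so m = −1/2 or m = 1/2.
Through (0, 15/2) these give x + 2y = 15 and x − 2y = −15.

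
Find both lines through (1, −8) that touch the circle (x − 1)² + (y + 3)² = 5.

Write the tangent as mx − y + (−8 − m·(1)) = 0 and set its distance from the centre to √5:
[m·(0) − (5)]² = 5(m² + 1)
m² − 4 = 0, so m = 2 or m = −2.
Through (1, −8) these give 2x − y = 10 and 2x + y = −6.

2x − y = 10 and 2x + y = −6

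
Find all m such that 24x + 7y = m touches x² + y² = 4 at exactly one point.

m = −50 or m = 50

Tangency holds when the distance from the centre (0, 0) to the line equals the radius 2:
|24·0 + 7·0 − m| / √625 = 2
|m| = 2·25, so m = 50 or m = −50.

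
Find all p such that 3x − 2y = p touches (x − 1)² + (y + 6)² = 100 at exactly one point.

p = 15 ± 10√13

The line touches the circle iff its distance from (1, −6) is 10:
|3·1 − 2·(−6) − p| / √13 = 10
|p − (15)| = 10√13.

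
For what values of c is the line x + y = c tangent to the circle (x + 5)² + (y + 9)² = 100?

c = −14 ± 10√2

For a tangent, require d(centre, line) = r = 10.
|1·(−5) + 1·(−9) − c| / √2 = 10
|c − (−14)| = 10√2.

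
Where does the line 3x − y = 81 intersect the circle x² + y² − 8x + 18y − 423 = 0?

(18, −27) and (26, −3)

Express y = 3x − 81 and substitute into the circle:
10x² − 440x + 4680 = 0  ⟹  x² − 44x + 468 = 0
x = 26 or x = 18, giving (26, −3) and (18, −27).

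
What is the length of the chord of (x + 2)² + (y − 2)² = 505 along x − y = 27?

Centre (−2, 2), r² = 505. Perpendicular distance d from centre to line = |−31| / √2 = 31/√2.
Chord = 2√(r² − d²) = 2·√(49/2) = 7√2.

7√2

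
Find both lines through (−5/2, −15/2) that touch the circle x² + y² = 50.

x − 7y = 50 and x + y = −10

Let a tangent through (−5/2, −15/2) have slope m. Its distance from (0, 0) must equal 5√2:
[m·(5/2) − (15/2)]² = 50(m² + 1)
7m² + 6m − 1 = 0, so m = 1/7 or m = −1.
Through (−5/2, −15/2) these give x − 7y = 50 and x + y = −10.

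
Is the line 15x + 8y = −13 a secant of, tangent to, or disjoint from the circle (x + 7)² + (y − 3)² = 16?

Centre (−7, 3), r² = 16. Distance² from centre to line = (−68)²/289 = 16.
Since d² = r², the line is tangent.

tangent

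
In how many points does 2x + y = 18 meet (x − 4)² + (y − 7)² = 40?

2

Substituting the line into the circle gives 5x² − 52x + 97 = 0.
Discriminant = (−52)² − 4·5·(97) = 764 > 0.
Two real roots: the line is a secant.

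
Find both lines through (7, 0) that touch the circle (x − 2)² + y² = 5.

x − 2y = 7 and x + 2y = 7

Let a tangent through (7, 0) have slope m. Its distance from (2, 0) must equal √5:
[m·(−5) − (0)]² = 5(m² + 1)
4m² − 1 = 0, so m = 1/2 or m = −1/2.
With m = 1/2: x − 2y = 7. With m = −1/2: x + 2y = 7.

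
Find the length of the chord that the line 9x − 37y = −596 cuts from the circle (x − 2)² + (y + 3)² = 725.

5√58

Centre (2, −3), r² = 725. Perpendicular distance d from centre to line = |725| / √1450 = 725/√1450.
Half the chord is √(r² − d²) = √(725/2), so the full chord is 5√58.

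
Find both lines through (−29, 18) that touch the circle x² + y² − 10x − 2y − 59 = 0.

6x + 7y = −48 and 2x + 9y = 104

Write the tangent as mx − y + (18 − m·(−29)) = 0 and set its distance from the centre to √85:
[m·(34) − (−17)]² = 85(m² + 1)
63m² + 68m + 12 = 0, so m = −6/7 or m = −2/9.
With m = −6/7: 6x + 7y = −48. With m = −2/9: 2x + 9y = 104.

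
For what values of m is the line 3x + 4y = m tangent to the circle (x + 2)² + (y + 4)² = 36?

For a tangent, require d(centre, line) = r = 6.
|3·(−2) + 4·(−4) − m| / √25 = 6
|m − (−22)| = 6·5, so m = 8 or m = −52.

m = −52 or m = 8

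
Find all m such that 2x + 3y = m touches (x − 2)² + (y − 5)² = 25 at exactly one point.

The line touches the circle iff its distance from (2, 5) is 5:
|2·2 + 3·5 − m| / √13 = 5
|m − (19)| = 5√13.

m = 19 ± 5√13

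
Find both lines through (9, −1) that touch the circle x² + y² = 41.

Write the tangent as mx − y + (−1 − m·(9)) = 0 and set its distance from the centre to √41:
[m·(−9) − (1)]² = 41(m² + 1)
20m² + 9m − 20 = 0, so m = −5/4 or m = 4/5.
Through (9, −1) these give 5x + 4y = 41 and 4x − 5y = 41.

5x + 4y = 41 and 4x − 5y = 41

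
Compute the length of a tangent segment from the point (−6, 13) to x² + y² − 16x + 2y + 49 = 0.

2√94

The centre is (8, −1) and r = 4. The square of the distance from P to the centre is 196 + 196 = 392.
The tangent meets the radius at right angles, so tangent² = |PO|² − r² = 392 − 16 = 376.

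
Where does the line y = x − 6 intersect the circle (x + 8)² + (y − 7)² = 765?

(−14, −20) and (19, 13)

Substitute y = x − 6:
2x² − 10x − 532 = 0  ⟹  x² − 5x − 266 = 0
x = 19 or x = −14, giving (19, 13) and (−14, −20).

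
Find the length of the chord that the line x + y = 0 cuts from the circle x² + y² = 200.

The distance from (0, 0) to the line is 0/√2, and r² = 200.
Half the chord is √(r² − d²) = √(200), so the full chord is 20√2.

20√2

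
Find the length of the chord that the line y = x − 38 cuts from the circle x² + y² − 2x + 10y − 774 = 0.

Centre (1, −5), r² = 800. Perpendicular distance d from centre to line = |−32| / √2 = 32/√2.
Chord = 2√(r² − d²) = 2·√(288) = 24√2.

24√2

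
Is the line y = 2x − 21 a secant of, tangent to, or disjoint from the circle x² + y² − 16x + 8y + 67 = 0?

secant

d² = (2·8 − 1·(−4) − (21))²/5 = 1/5; r² = 13.
Since d² < r², the line cuts the circle twice.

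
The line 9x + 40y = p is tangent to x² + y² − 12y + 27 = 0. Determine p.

The line touches the circle iff its distance from (0, 6) is 3:
|9·0 + 40·6 − p| / √1681 = 3
|p − (240)| = 3·41, so p = 363 or p = 117.

p = 117 or p = 363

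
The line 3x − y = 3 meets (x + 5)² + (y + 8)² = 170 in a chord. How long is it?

Express y = 3x − 3 and substitute into the circle:
10x² + 40x − 120 = 0  ⟹  x² + 4x − 12 = 0
x = 2 or x = −6, giving (2, 3) and (−6, −21).
Chord length = distance between (2, 3) and (−6, −21) = √640 = 8√10.

8√10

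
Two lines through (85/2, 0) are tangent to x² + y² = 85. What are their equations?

2x − 9y = 85 and 2x + 9y = 85

A line y − (0) = m(x − (85/2)) is tangent when its distance from (0, 0) is √85:
[m·(−85/2) − (0)]² = 85(m² + 1)
81m² − 4 = 0, so m = 2/9 or m = −2/9.
Through (85/2, 0) these give 2x − 9y = 85 and 2x + 9y = 85.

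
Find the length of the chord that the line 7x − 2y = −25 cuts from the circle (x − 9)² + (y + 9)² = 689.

The distance from (9, −9) to the line is 106/√53, and r² = 689.
Chord = 2√(r² − d²) = 2·√(477) = 6√53.

6√53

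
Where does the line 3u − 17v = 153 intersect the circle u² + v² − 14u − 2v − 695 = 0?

Substitute v = (−153 + 3u)/17:
298u² − 5066u − 172244 = 0  ⟹  u² − 17u − 578 = 0
u = 34 or u = −17, giving (34, −3) and (−17, −12).

(−17, −12) and (34, −3)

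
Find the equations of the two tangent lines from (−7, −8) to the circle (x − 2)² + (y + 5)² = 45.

Write the tangent as mx − y + (−8 − m·(−7)) = 0 and set its distance from the centre to 3√5:
(9m − (3))² = 45(m² + 1)
2m² − 3m − 2 = 0, so m = 2 or m = −1/2.
With m = 2: 2x − y = −6. With m = −1/2: x + 2y = −23.

2x − y = −6 and x + 2y = −23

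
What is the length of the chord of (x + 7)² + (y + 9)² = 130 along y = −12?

22

Substitute y = −12:
x² + 14x − 72 = 0
x = 4 or x = −18, giving (4, −12) and (−18, −12).
|(4, −12) − (−18, −12)| = √((22)² + (0)²) = 22.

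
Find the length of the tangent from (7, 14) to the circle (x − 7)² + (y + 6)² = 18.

Centre (7, −6), r² = 18. |PO|² = (0)² + (20)² = 400.
By the tangent–radius right angle, tangent length = √(|PO|² − r²) = √382.

√382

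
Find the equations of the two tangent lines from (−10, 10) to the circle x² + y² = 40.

x + 3y = 20 and 3x + y = −20

A line y − (10) = m(x − (−10)) is tangent when its distance from (0, 0) is 2√10:
(10m − (−10))² = 40(m² + 1)
3m² + 10m + 3 = 0, so m = −1/3 or m = −3.
Through (−10, 10) these give x + 3y = 20 and 3x + y = −20.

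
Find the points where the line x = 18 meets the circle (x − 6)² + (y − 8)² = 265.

(18, −3) and (18, 19)

The line gives x = 18. Substituting into the circle:
y² − 16y − 57 = 0
y = 19 or y = −3, giving (18, 19) and (18, −3).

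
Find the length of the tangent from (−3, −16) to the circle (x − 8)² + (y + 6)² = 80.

√141

Centre (8, −6), r² = 80. |PO|² = (−11)² + (−10)² = 221.
The tangent meets the radius at right angles, so tangent² = |PO|² − r² = 221 − 80 = 141.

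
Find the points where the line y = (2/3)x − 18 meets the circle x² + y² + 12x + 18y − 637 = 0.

From the line, y = (−54 + 2x)/3. Substituting:
13x² − 5733 = 0  ⟹  x² − 441 = 0
x = 21 or x = −21, giving (21, −4) and (−21, −32).

(−21, −32) and (21, −4)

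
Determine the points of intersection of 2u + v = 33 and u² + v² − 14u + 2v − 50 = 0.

Substitute v = −2u + 33:
5u² − 150u + 1105 = 0  ⟹  u² − 30u + 221 = 0
u = 17 or u = 13, giving (17, −1) and (13, 7).

(13, 7) and (17, −1)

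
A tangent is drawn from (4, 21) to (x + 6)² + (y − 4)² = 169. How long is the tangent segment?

2√55

The centre is (−6, 4) and r = 13. The square of the distance from P to the centre is 100 + 289 = 389.
Power of the point: PT² = |PO|² − r² = 220, so PT = 2√55.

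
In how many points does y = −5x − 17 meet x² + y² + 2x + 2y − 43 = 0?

Substituting the line into the circle gives 26x² + 162x + 212 = 0.
Discriminant = (162)² − 4·26·(212) = 4196 > 0.
Two real roots: the line is a secant.

2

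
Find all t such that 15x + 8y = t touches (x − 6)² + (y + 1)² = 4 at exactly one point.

t = 48 or t = 116

The line touches the circle iff its distance from (6, −1) is 2:
|15·6 + 8·(−1) − t| / √289 = 2
|t − (82)| = 2·17, so t = 116 or t = 48.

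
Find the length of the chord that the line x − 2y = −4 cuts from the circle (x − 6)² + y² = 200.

The distance from (6, 0) to the line is 10/√5, and r² = 200.
Chord = 2√(r² − d²) = 2·√(180) = 12√5.

12√5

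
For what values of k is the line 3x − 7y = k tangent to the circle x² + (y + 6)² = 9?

k = 42 ± 3√58

Tangency holds when the distance from the centre (0, −6) to the line equals the radius 3:
|3·0 − 7·(−6) − k| / √58 = 3
|k − (42)| = 3√58.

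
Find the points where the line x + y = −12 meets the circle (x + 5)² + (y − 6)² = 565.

Substitute y = −x − 12:
2x² + 46x − 216 = 0  ⟹  x² + 23x − 108 = 0
x = 4 or x = −27, giving (4, −16) and (−27, 15).

(−27, 15) and (4, −16)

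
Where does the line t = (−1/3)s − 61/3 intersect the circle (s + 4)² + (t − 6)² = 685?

Express t = (−61 − s)/3 and substitute into the circle:
10s² + 230s + 220 = 0  ⟹  s² + 23s + 22 = 0
s = −1 or s = −22, giving (−1, −20) and (−22, −13).

(−22, −13) and (−1, −20)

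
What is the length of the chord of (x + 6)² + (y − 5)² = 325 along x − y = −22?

Express y = x + 22 and substitute into the circle:
2x² + 46x = 0  ⟹  x² + 23x = 0
x = 0 or x = −23, giving (0, 22) and (−23, −1).
Chord length = distance between (0, 22) and (−23, −1) = √1058 = 23√2.

23√2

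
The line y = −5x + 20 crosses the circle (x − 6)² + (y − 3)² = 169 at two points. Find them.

Substitute y = −5x + 20:
26x² − 182x + 156 = 0  ⟹  x² − 7x + 6 = 0
x = 6 or x = 1, giving (6, −10) and (1, 15).

(1, 15) and (6, −10)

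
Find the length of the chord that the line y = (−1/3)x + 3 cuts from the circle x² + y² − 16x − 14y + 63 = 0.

Centre (8, 7), r² = 50. Perpendicular distance d from centre to line = |20| / √10 = 20/√10.
Chord = 2√(r² − d²) = 2·√(10) = 2√10.

2√10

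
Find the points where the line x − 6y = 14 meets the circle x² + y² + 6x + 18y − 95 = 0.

(−16, −5) and (8, −1)

From the line, y = (−14 + x)/6. Substituting:
37x² + 296x − 4736 = 0  ⟹  x² + 8x − 128 = 0
x = 8 or x = −16, giving (8, −1) and (−16, −5).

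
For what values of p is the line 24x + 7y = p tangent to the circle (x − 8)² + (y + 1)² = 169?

p = −140 or p = 510

Tangency holds when the distance from the centre (8, −1) to the line equals the radius 13:
|24·8 + 7·(−1) − p| / √625 = 13
|p − (185)| = 13·25, so p = 510 or p = −140.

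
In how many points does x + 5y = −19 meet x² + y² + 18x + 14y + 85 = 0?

2

Centre (−9, −7), r² = 45. Distance² from centre to line = (−25)²/26 = 625/26.
Since d² < r², the line cuts the circle twice.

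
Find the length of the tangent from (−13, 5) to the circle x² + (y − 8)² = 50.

With centre O = (0, 8), |OP|² = 178 and r² = 50.
The tangent meets the radius at right angles, so tangent² = |PO|² − r² = 178 − 50 = 128.

8√2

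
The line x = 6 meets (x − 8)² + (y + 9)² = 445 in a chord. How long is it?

The distance from (8, −9) to the line is 2, and r² = 445.
Chord = 2√(r² − d²) = 2·√(441) = 42.

42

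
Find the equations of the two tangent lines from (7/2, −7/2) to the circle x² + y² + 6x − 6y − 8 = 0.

5x + y = 14 and x + 5y = −14

A line y − (−7/2) = m(x − (7/2)) is tangent when its distance from (−3, 3) is √26:
(−13/2m − (13/2))² = 26(m² + 1)
5m² + 26m + 5 = 0, so m = −5 or m = −1/5.
With m = −5: 5x + y = 14. With m = −1/5: x + 5y = −14.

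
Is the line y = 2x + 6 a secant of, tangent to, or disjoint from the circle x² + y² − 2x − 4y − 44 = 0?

secant

Centre (1, 2), r² = 49. Distance² from centre to line = (6)²/5 = 36/5.
Since d² < r², the line cuts the circle twice.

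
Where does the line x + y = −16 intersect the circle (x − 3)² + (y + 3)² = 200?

(−11, −5) and (1, −17)

Substitute y = −x − 16:
2x² + 20x − 22 = 0  ⟹  x² + 10x − 11 = 0
x = 1 or x = −11, giving (1, −17) and (−11, −5).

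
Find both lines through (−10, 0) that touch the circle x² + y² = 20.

Let a tangent through (−10, 0) have slope m. Its distance from (0, 0) must equal 2√5:
[m·(10) − (0)]² = 20(m² + 1)
4m² − 1 = 0, so m = −1/2 or m = 1/2.
Through (−10, 0) these give x + 2y = −10 and x − 2y = −10.

x + 2y = −10 and x − 2y = −10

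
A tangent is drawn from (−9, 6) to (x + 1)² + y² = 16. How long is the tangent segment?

The centre is (−1, 0) and r = 4. The square of the distance from P to the centre is 64 + 36 = 100.
The tangent meets the radius at right angles, so tangent² = |PO|² − r² = 100 − 16 = 84.

2√21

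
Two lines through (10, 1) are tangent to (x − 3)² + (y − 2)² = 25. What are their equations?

Write the tangent as mx − y + (1 − m·(10)) = 0 and set its distance from the centre to 5:
(−7m − (1))² = 25(m² + 1)
12m² + 7m − 12 = 0, so m = −4/3 or m = 3/4.
With m = −4/3: 4x + 3y = 43. With m = 3/4: 3x − 4y = 26.

4x + 3y = 43 and 3x − 4y = 26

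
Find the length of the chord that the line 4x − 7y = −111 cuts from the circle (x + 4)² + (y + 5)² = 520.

4√65

The distance from (−4, −5) to the line is 130/√65, and r² = 520.
Half the chord is √(r² − d²) = √(260), so the full chord is 4√65.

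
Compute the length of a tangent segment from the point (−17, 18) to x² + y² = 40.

The centre is (0, 0) and r = 2√10. The square of the distance from P to the centre is 289 + 324 = 613.
The tangent meets the radius at right angles, so tangent² = |PO|² − r² = 613 − 40 = 573.

√573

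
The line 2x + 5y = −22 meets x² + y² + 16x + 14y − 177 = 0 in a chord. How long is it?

The distance from (−8, −7) to the line is 29/√29, and r² = 290.
Chord = 2√(r² − d²) = 2·√(261) = 6√29.

6√29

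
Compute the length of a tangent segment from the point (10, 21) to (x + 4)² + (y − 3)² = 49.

√471

With centre O = (−4, 3), |OP|² = 520 and r² = 49.
By the tangent–radius right angle, tangent length = √(|PO|² − r²) = √471.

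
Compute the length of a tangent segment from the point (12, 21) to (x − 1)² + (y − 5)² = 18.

With centre O = (1, 5), |OP|² = 377 and r² = 18.
The tangent meets the radius at right angles, so tangent² = |PO|² − r² = 377 − 18 = 359.

√359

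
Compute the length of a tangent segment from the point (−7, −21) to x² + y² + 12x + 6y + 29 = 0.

√309

The centre is (−6, −3) and r = 4. The square of the distance from P to the centre is 1 + 324 = 325.
Power of the point: PT² = |PO|² − r² = 309, so PT = √309.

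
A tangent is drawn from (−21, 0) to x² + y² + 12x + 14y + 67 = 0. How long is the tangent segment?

The centre is (−6, −7) and r = 3√2. The square of the distance from P to the centre is 225 + 49 = 274.
By the tangent–radius right angle, tangent length = √(|PO|² − r²) = √256 = 16.

16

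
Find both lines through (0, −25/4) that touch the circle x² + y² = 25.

A line y − (−25/4) = m(x − (0)) is tangent when its distance from (0, 0) is 5:
(0m − (25/4))² = 25(m² + 1)
16m² − 9 = 0, so m = −3/4 or m = 3/4.
With m = −3/4: 3x + 4y = −25. With m = 3/4: 3x − 4y = 25.

3x + 4y = −25 and 3x − 4y = 25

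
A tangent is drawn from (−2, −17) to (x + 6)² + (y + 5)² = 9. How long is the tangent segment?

The centre is (−6, −5) and r = 3. The square of the distance from P to the centre is 16 + 144 = 160.
By the tangent–radius right angle, tangent length = √(|PO|² − r²) = √151.

√151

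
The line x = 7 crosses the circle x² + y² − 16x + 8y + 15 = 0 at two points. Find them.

The line gives x = 7. Substituting into the circle:
y² + 8y − 48 = 0
y = 4 or y = −12, giving (7, 4) and (7, −12).

(7, −12) and (7, 4)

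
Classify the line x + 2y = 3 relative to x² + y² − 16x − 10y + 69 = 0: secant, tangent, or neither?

d² = (1·8 + 2·5 − (3))²/5 = 45; r² = 20.
Since d² > r², the line lies outside the circle.

neither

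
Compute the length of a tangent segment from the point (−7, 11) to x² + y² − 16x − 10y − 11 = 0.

√161

With centre O = (8, 5), |OP|² = 261 and r² = 100.
Power of the point: PT² = |PO|² − r² = 161, so PT = √161.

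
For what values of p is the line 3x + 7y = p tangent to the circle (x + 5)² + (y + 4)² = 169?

p = −43 ± 13√58

For a tangent, require d(centre, line) = r = 13.
|3·(−5) + 7·(−4) − p| / √58 = 13
|p − (−43)| = 13√58.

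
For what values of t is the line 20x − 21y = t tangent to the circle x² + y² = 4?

t = −58 or t = 58

For a tangent, require d(centre, line) = r = 2.
|20·0 − 21·0 − t| / √841 = 2
|t| = 2·29, so t = 58 or t = −58.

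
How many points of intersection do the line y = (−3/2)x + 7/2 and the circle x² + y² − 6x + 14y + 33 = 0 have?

Centre (3, −7), r² = 25. Distance² from centre to line = (−12)²/13 = 144/13.
Since d² < r², the line cuts the circle twice.

2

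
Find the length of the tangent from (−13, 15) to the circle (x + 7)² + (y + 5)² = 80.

Centre (−7, −5), r² = 80. |PO|² = (−6)² + (20)² = 436.
Power of the point: PT² = |PO|² − r² = 356, so PT = 2√89.

2√89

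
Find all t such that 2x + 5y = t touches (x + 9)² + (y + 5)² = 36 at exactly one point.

t = −43 ± 6√29

For a tangent, require d(centre, line) = r = 6.
|2·(−9) + 5·(−5) − t| / √29 = 6
|t − (−43)| = 6√29.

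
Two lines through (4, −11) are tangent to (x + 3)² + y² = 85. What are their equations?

Let a tangent through (4, −11) have slope m. Its distance from (−3, 0) must equal √85:
[m·(−7) − (11)]² = 85(m² + 1)
18m² − 77m − 18 = 0, so m = 9/2 or m = −2/9.
With m = 9/2: 9x − 2y = 58. With m = −2/9: 2x + 9y = −91.

9x − 2y = 58 and 2x + 9y = −91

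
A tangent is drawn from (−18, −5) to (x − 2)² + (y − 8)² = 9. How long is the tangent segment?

4√35

Centre (2, 8), r² = 9. |PO|² = (−20)² + (−13)² = 569.
Power of the point: PT² = |PO|² − r² = 560, so PT = 4√35.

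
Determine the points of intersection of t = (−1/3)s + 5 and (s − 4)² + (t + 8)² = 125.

(6, 3) and (9, 2)

Substitute t = (15 − s)/3:
10s² − 150s + 540 = 0  ⟹  s² − 15s + 54 = 0
s = 9 or s = 6, giving (9, 2) and (6, 3).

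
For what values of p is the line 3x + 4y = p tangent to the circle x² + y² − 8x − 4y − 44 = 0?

p = −20 or p = 60

For a tangent, require d(centre, line) = r = 8.
|3·4 + 4·2 − p| / √25 = 8
|p − (20)| = 8·5, so p = 60 or p = −20.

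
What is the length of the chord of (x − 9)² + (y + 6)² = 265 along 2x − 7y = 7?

From the line, y = (−7 + 2x)/7. Substituting:
53x² − 742x − 7791 = 0  ⟹  x² − 14x − 147 = 0
x = 21 or x = −7, giving (21, 5) and (−7, −3).
Chord length = distance between (21, 5) and (−7, −3) = √848 = 4√53.

4√53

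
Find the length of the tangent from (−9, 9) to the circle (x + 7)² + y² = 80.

√5

Centre (−7, 0), r² = 80. |PO|² = (−2)² + (9)² = 85.
Power of the point: PT² = |PO|² − r² = 5, so PT = √5.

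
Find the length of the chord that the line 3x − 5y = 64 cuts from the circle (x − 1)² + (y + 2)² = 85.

√34

Express y = (−64 + 3x)/5 and substitute into the circle:
34x² − 374x + 816 = 0  ⟹  x² − 11x + 24 = 0
x = 8 or x = 3, giving (8, −8) and (3, −11).
|(8, −8) − (3, −11)| = √((5)² + (3)²) = √34.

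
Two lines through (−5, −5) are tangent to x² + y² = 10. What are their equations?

x − 3y = 10 and 3x − y = −10

Let a tangent through (−5, −5) have slope m. Its distance from (0, 0) must equal √10:
(5m − (5))² = 10(m² + 1)
3m² − 10m + 3 = 0, so m = 1/3 or m = 3.
With m = 1/3: x − 3y = 10. With m = 3: 3x − y = −10.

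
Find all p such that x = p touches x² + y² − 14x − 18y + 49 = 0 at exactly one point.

p = −2 or p = 16

For a tangent, require d(centre, line) = r = 9.
|1·7 + 0·9 − p| / √1 = 9
|p − (7)| = 9, so p = 16 or p = −2.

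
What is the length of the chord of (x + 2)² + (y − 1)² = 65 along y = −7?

Centre (−2, 1), r² = 65. Perpendicular distance d from centre to line = |8| / √1 = 8.
Chord = 2√(r² − d²) = 2·√(1) = 2.

2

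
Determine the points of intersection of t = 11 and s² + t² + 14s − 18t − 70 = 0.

Express t = 11 and substitute into the circle:
s² + 14s − 147 = 0
s = 7 or s = −21, giving (7, 11) and (−21, 11).

(−21, 11) and (7, 11)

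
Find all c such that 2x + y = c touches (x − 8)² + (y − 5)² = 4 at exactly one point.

c = 21 ± 2√5

For a tangent, require d(centre, line) = r = 2.
|2·8 + 1·5 − c| / √5 = 2
|c − (21)| = 2√5.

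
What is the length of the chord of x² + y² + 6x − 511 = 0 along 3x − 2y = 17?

12√13

Centre (−3, 0), r² = 520. Perpendicular distance d from centre to line = |−26| / √13 = 26/√13.
Chord = 2√(r² − d²) = 2·√(468) = 12√13.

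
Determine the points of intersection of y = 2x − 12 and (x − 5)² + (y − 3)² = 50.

From the line, y = 2x − 12. Substituting:
5x² − 70x + 200 = 0  ⟹  x² − 14x + 40 = 0
x = 10 or x = 4, giving (10, 8) and (4, −4).

(4, −4) and (10, 8)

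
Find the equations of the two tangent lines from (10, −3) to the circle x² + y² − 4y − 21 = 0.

Write the tangent as mx − y + (−3 − m·(10)) = 0 and set its distance from the centre to 5:
[m·(−10) − (5)]² = 25(m² + 1)
3m² + 4m = 0, so m = −4/3 or m = 0.
With m = −4/3: 4x + 3y = 31. With m = 0: y = −3.

4x + 3y = 31 and y = −3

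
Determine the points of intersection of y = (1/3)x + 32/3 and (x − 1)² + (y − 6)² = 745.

Express y = (32 + x)/3 and substitute into the circle:
10x² + 10x − 6500 = 0  ⟹  x² + x − 650 = 0
x = 25 or x = −26, giving (25, 19) and (−26, 2).

(−26, 2) and (25, 19)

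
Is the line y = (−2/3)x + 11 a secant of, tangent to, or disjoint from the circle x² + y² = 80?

disjoint

d² = (2·0 + 3·0 − (33))²/13 = 1089/13; r² = 80.
Since d² > r², the line lies outside the circle.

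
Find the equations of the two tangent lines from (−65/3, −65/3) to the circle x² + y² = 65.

A line y − (−65/3) = m(x − (−65/3)) is tangent when its distance from (0, 0) is √65:
[m·(65/3) − (65/3)]² = 65(m² + 1)
28m² − 65m + 28 = 0, so m = 7/4 or m = 4/7.
With m = 7/4: 7x − 4y = −65. With m = 4/7: 4x − 7y = 65.

7x − 4y = −65 and 4x − 7y = 65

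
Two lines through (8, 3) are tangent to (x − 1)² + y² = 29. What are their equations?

5x − 2y = 34 and 2x + 5y = 31

Write the tangent as mx − y + (3 − m·(8)) = 0 and set its distance from the centre to √29:
(−7m − (−3))² = 29(m² + 1)
10m² − 21m − 10 = 0, so m = 5/2 or m = −2/5.
Through (8, 3) these give 5x − 2y = 34 and 2x + 5y = 31.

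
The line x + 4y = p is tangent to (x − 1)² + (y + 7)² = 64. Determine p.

Tangency holds when the distance from the centre (1, −7) to the line equals the radius 8:
|1·1 + 4·(−7) − p| / √17 = 8
|p − (−27)| = 8√17.

p = −27 ± 8√17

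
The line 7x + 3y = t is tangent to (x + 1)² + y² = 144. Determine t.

For a tangent, require d(centre, line) = r = 12.
|7·(−1) + 3·0 − t| / √58 = 12
|t − (−7)| = 12√58.

t = −7 ± 12√58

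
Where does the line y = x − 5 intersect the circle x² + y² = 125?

From the line, y = x − 5. Substituting:
2x² − 10x − 100 = 0  ⟹  x² − 5x − 50 = 0
x = 10 or x = −5, giving (10, 5) and (−5, −10).

(−5, −10) and (10, 5)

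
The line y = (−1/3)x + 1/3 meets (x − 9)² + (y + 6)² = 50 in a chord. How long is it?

The distance from (9, −6) to the line is 10/√10, and r² = 50.
Half the chord is √(r² − d²) = √(40), so the full chord is 4√10.

4√10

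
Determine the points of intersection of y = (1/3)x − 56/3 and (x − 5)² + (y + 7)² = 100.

(5, −17) and (11, −15)

Express y = (−56 + x)/3 and substitute into the circle:
10x² − 160x + 550 = 0  ⟹  x² − 16x + 55 = 0
x = 11 or x = 5, giving (11, −15) and (5, −17).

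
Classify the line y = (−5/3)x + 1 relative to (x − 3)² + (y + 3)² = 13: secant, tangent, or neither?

secant

Centre (3, −3), r² = 13. Distance² from centre to line = (3)²/34 = 9/34.
Since d² < r², the line cuts the circle twice.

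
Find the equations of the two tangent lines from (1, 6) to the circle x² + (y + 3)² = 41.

5x + 4y = 29 and 4x − 5y = −26

Let a tangent through (1, 6) have slope m. Its distance from (0, −3) must equal √41:
(−1m − (−9))² = 41(m² + 1)
20m² + 9m − 20 = 0, so m = −5/4 or m = 4/5.
With m = −5/4: 5x + 4y = 29. With m = 4/5: 4x − 5y = −26.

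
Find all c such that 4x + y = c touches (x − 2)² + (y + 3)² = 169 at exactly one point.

Tangency holds when the distance from the centre (2, −3) to the line equals the radius 13:
|4·2 + 1·(−3) − c| / √17 = 13
|c − (5)| = 13√17.

c = 5 ± 13√17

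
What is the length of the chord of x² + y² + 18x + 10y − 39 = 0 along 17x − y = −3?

Centre (−9, −5), r² = 145. Perpendicular distance d from centre to line = |−145| / √290 = 145/√290.
Chord = 2√(r² − d²) = 2·√(145/2) = √290.

√290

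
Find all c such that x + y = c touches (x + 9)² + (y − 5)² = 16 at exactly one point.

The line touches the circle iff its distance from (−9, 5) is 4:
|1·(−9) + 1·5 − c| / √2 = 4
|c − (−4)| = 4√2.

c = −4 ± 4√2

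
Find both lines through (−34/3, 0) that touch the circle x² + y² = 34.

3x − 5y = −34 and 3x + 5y = −34

A line y − (0) = m(x − (−34/3)) is tangent when its distance from (0, 0) is √34:
(34/3m − (0))² = 34(m² + 1)
25m² − 9 = 0, so m = 3/5 or m = −3/5.
Through (−34/3, 0) these give 3x − 5y = −34 and 3x + 5y = −34.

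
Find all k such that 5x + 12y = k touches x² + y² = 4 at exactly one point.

Tangency holds when the distance from the centre (0, 0) to the line equals the radius 2:
|5·0 + 12·0 − k| / √169 = 2
|k| = 2·13, so k = 26 or k = −26.

k = −26 or k = 26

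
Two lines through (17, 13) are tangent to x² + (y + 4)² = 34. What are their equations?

Write the tangent as mx − y + (13 − m·(17)) = 0 and set its distance from the centre to √34:
[m·(−17) − (−17)]² = 34(m² + 1)
15m² − 34m + 15 = 0, so m = 3/5 or m = 5/3.
Through (17, 13) these give 3x − 5y = −14 and 5x − 3y = 46.

3x − 5y = −14 and 5x − 3y = 46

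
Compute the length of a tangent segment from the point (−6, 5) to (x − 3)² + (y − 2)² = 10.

The centre is (3, 2) and r = √10. The square of the distance from P to the centre is 81 + 9 = 90.
By the tangent–radius right angle, tangent length = √(|PO|² − r²) = √80 = 4√5.

4√5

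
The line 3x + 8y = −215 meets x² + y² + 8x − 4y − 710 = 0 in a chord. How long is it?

The distance from (−4, 2) to the line is 219/√73, and r² = 730.
Half the chord is √(r² − d²) = √(73), so the full chord is 2√73.

2√73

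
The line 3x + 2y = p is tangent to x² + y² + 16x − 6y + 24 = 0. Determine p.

For a tangent, require d(centre, line) = r = 7.
|3·(−8) + 2·3 − p| / √13 = 7
|p − (−18)| = 7√13.

p = −18 ± 7√13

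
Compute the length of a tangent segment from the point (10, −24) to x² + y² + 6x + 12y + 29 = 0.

With centre O = (−3, −6), |OP|² = 493 and r² = 16.
Power of the point: PT² = |PO|² − r² = 477, so PT = 3√53.

3√53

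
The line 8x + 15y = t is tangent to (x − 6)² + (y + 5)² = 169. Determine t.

t = −248 or t = 194

The line touches the circle iff its distance from (6, −5) is 13:
|8·6 + 15·(−5) − t| / √289 = 13
|t − (−27)| = 13·17, so t = 194 or t = −248.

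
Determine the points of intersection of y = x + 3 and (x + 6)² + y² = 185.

Substitute y = x + 3:
2x² + 18x − 140 = 0  ⟹  x² + 9x − 70 = 0
x = 5 or x = −14, giving (5, 8) and (−14, −11).

(−14, −11) and (5, 8)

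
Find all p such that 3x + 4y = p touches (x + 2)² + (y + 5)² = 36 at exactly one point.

p = −56 or p = 4

Tangency holds when the distance from the centre (−2, −5) to the line equals the radius 6:
|3·(−2) + 4·(−5) − p| / √25 = 6
|p − (−26)| = 6·5, so p = 4 or p = −56.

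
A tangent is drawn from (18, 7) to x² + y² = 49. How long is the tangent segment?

The centre is (0, 0) and r = 7. The square of the distance from P to the centre is 324 + 49 = 373.
By the tangent–radius right angle, tangent length = √(|PO|² − r²) = √324 = 18.

18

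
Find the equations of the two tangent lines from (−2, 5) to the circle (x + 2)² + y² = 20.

Write the tangent as mx − y + (5 − m·(−2)) = 0 and set its distance from the centre to 2√5:
[m·(0) − (−5)]² = 20(m² + 1)
4m² − 1 = 0, so m = −1/2 or m = 1/2.
Through (−2, 5) these give x + 2y = 8 and x − 2y = −12.

x + 2y = 8 and x − 2y = −12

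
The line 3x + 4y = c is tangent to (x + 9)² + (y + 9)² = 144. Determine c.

Tangency holds when the distance from the centre (−9, −9) to the line equals the radius 12:
|3·(−9) + 4·(−9) − c| / √25 = 12
|c − (−63)| = 12·5, so c = −3 or c = −123.

c = −123 or c = −3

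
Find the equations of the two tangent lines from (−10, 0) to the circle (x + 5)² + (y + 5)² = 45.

Write the tangent as mx − y + (0 − m·(−10)) = 0 and set its distance from the centre to 3√5:
[m·(5) − (−5)]² = 45(m² + 1)
2m² − 5m + 2 = 0, so m = 2 or m = 1/2.
With m = 2: 2x − y = −20. With m = 1/2: x − 2y = −10.

2x − y = −20 and x − 2y = −10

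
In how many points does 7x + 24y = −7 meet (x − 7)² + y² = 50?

2

Substituting the line into the circle gives 625x² − 7966x − 527 = 0.
Discriminant = (−7966)² − 4·625·(−527) = 64774656 > 0.
Two real roots: the line is a secant.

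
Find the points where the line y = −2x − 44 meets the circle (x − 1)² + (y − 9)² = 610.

Express y = −2x − 44 and substitute into the circle:
5x² + 210x + 2200 = 0  ⟹  x² + 42x + 440 = 0
x = −20 or x = −22, giving (−20, −4) and (−22, 0).

(−22, 0) and (−20, −4)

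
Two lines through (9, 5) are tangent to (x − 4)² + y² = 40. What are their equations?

Let a tangent through (9, 5) have slope m. Its distance from (4, 0) must equal 2√10:
(−5m − (−5))² = 40(m² + 1)
3m² + 10m + 3 = 0, so m = −3 or m = −1/3.
Through (9, 5) these give 3x + y = 32 and x + 3y = 24.

3x + y = 32 and x + 3y = 24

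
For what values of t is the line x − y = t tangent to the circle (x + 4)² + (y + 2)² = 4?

Tangency holds when the distance from the centre (−4, −2) to the line equals the radius 2:
|1·(−4) − 1·(−2) − t| / √2 = 2
|t − (−2)| = 2√2.

t = −2 ± 2√2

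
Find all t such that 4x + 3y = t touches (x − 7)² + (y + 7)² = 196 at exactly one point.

t = −63 or t = 77

For a tangent, require d(centre, line) = r = 14.
|4·7 + 3·(−7) − t| / √25 = 14
|t − (7)| = 14·5, so t = 77 or t = −63.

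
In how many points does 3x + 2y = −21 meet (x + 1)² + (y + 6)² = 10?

d² = (3·(−1) + 2·(−6) − (−21))²/13 = 36/13; r² = 10.
Since d² < r², the line cuts the circle twice.

2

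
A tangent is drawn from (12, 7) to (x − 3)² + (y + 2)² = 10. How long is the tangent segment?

2√38

With centre O = (3, −2), |OP|² = 162 and r² = 10.
By the tangent–radius right angle, tangent length = √(|PO|² − r²) = √152 = 2√38.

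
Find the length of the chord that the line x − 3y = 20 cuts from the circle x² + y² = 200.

8√10

Substitute y = (−20 + x)/3:
10x² − 40x − 1400 = 0  ⟹  x² − 4x − 140 = 0
x = 14 or x = −10, giving (14, −2) and (−10, −10).
Chord length = distance between (14, −2) and (−10, −10) = √640 = 8√10.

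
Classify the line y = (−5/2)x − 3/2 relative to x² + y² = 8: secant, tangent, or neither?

Substituting the line into the circle gives 29x² + 30x − 23 = 0.
Δ = 900 − (−2668) = 3568.
Two real roots: the line is a secant.

secant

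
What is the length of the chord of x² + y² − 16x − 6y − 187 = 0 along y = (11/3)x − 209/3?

2√130

Substitute y = (−209 + 11x)/3:
130x² − 4940x + 45760 = 0  ⟹  x² − 38x + 352 = 0
x = 22 or x = 16, giving (22, 11) and (16, −11).
Chord length = distance between (22, 11) and (16, −11) = √520 = 2√130.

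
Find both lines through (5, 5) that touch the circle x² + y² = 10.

Write the tangent as mx − y + (5 − m·(5)) = 0 and set its distance from the centre to √10:
[m·(−5) − (−5)]² = 10(m² + 1)
3m² − 10m + 3 = 0, so m = 3 or m = 1/3.
With m = 3: 3x − y = 10. With m = 1/3: x − 3y = −10.

3x − y = 10 and x − 3y = −10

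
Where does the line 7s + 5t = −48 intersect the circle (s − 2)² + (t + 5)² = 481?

(−14, 10) and (11, −25)

From the line, t = (−48 − 7s)/5. Substituting:
74s² + 222s − 11396 = 0  ⟹  s² + 3s − 154 = 0
s = 11 or s = −14, giving (11, −25) and (−14, 10).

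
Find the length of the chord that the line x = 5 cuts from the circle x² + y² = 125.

20

The distance from (0, 0) to the line is 5, and r² = 125.
Half the chord is √(r² − d²) = √(100), so the full chord is 20.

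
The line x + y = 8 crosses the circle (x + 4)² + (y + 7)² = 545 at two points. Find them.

(−8, 16) and (19, −11)

From the line, y = −x + 8. Substituting:
2x² − 22x − 304 = 0  ⟹  x² − 11x − 152 = 0
x = 19 or x = −8, giving (19, −11) and (−8, 16).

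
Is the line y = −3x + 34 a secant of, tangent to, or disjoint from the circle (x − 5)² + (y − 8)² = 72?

secant

Centre (5, 8), r² = 72. Distance² from centre to line = (−11)²/10 = 121/10.
Since d² < r², the line cuts the circle twice.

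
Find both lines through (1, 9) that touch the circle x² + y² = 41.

Write the tangent as mx − y + (9 − m·(1)) = 0 and set its distance from the centre to √41:
(−1m − (−9))² = 41(m² + 1)
20m² + 9m − 20 = 0, so m = 4/5 or m = −5/4.
Through (1, 9) these give 4x − 5y = −41 and 5x + 4y = 41.

4x − 5y = −41 and 5x + 4y = 41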